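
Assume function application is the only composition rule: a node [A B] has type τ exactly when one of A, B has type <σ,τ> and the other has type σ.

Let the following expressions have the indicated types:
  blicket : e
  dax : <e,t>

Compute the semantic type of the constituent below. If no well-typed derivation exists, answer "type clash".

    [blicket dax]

t

At [blicket dax], dax : <e,t> takes blicket : e, giving t.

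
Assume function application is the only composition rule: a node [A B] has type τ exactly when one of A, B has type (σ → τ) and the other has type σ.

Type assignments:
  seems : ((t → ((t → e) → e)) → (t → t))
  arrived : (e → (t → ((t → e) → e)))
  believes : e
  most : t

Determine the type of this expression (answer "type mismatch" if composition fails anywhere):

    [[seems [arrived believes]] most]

At [arrived believes], arrived : (e → (t → ((t → e) → e))) takes believes : e, giving (t → ((t → e) → e)).
At [seems [arrived believes]], seems : ((t → ((t → e) → e)) → (t → t)) takes [arrived believes] : (t → ((t → e) → e)), giving (t → t).
At [[seems [arrived believes]] most], [seems [arrived believes]] : (t → t) takes most : t, giving t.

t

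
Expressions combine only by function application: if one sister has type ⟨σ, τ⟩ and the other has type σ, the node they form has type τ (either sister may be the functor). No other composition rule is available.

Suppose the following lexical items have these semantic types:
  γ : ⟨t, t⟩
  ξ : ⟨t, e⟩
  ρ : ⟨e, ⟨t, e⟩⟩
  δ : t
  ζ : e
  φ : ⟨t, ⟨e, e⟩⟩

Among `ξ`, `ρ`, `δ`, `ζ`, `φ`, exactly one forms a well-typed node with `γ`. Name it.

δ

ξ : ⟨t, e⟩ — no; γ wants t, and ξ wants t.
ρ : ⟨e, ⟨t, e⟩⟩ — no; γ wants t, and ρ wants e.
δ — combines: γ : ⟨t, t⟩ takes δ : t as argument, giving t.
ζ : e — no; γ wants t, and ζ wants nothing (atomic).
φ : ⟨t, ⟨e, e⟩⟩ — no; γ wants t, and φ wants t.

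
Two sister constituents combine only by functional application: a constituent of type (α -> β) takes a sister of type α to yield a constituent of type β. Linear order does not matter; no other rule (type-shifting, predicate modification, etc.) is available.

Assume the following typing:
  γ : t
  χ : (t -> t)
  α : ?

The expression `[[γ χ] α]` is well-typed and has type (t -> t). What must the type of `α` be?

(t -> (t -> t))

For [[γ χ] α] to have type (t -> t) with [γ χ] of type t, α must be the function: α : (t -> (t -> t)).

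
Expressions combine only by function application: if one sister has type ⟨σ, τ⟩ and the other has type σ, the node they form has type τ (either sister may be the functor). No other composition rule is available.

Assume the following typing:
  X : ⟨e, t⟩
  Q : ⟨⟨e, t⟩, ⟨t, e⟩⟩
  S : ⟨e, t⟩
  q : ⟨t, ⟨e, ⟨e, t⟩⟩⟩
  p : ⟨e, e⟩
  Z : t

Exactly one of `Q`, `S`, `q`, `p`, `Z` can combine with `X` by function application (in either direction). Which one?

Q — combines: Q : ⟨⟨e, t⟩, ⟨t, e⟩⟩ takes X : ⟨e, t⟩ as argument, giving ⟨t, e⟩.
S : ⟨e, t⟩ — X needs e; S needs e; neither fits.
q : ⟨t, ⟨e, ⟨e, t⟩⟩⟩ — X needs e; q needs t; neither fits.
p : ⟨e, e⟩ — X needs e; p needs e; neither fits.
Z : t — X needs e; Z needs nothing (atomic); neither fits.

Q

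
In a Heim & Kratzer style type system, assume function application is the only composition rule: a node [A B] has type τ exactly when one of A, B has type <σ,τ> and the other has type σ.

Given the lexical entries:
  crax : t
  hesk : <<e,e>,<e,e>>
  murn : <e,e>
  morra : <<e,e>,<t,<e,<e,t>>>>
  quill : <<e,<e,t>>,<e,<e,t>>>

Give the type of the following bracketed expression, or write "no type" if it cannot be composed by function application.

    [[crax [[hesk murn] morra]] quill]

<e,<e,t>>

[hesk murn]: functor hesk : <<e,e>,<e,e>>, argument murn : <e,e>; result <e,e>.
[[hesk murn] morra]: functor morra : <<e,e>,<t,<e,<e,t>>>>, argument [hesk murn] : <e,e>; result <t,<e,<e,t>>>.
[crax [[hesk murn] morra]]: functor [[hesk murn] morra] : <t,<e,<e,t>>>, argument crax : t; result <e,<e,t>>.
[[crax [[hesk murn] morra]] quill]: functor quill : <<e,<e,t>>,<e,<e,t>>>, argument [crax [[hesk murn] morra]] : <e,<e,t>>; result <e,<e,t>>.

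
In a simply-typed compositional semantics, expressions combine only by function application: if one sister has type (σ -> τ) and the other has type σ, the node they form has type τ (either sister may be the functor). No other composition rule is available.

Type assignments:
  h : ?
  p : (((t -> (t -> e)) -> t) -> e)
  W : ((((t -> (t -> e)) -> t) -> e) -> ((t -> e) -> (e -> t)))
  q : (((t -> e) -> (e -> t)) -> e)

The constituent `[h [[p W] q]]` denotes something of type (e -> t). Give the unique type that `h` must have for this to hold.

(e -> (e -> t))

[h [[p W] q]] must have type (e -> t). The sister [[p W] q] has type e; that is not a function onto (e -> t), so h must be the functor, of type (e -> (e -> t)).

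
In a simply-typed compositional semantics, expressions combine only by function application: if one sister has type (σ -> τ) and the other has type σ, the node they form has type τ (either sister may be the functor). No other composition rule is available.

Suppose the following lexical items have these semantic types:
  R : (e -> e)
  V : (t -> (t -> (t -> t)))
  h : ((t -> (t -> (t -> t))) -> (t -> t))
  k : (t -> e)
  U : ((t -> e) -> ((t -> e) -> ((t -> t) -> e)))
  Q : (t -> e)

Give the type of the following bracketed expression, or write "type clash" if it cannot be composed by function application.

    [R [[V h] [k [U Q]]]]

At [V h], h : ((t -> (t -> (t -> t))) -> (t -> t)) takes V : (t -> (t -> (t -> t))), giving (t -> t).
At [U Q], U : ((t -> e) -> ((t -> e) -> ((t -> t) -> e))) takes Q : (t -> e), giving ((t -> e) -> ((t -> t) -> e)).
At [k [U Q]], [U Q] : ((t -> e) -> ((t -> t) -> e)) takes k : (t -> e), giving ((t -> t) -> e).
At [[V h] [k [U Q]]], [k [U Q]] : ((t -> t) -> e) takes [V h] : (t -> t), giving e.
At [R [[V h] [k [U Q]]]], R : (e -> e) takes [[V h] [k [U Q]]] : e, giving e.

e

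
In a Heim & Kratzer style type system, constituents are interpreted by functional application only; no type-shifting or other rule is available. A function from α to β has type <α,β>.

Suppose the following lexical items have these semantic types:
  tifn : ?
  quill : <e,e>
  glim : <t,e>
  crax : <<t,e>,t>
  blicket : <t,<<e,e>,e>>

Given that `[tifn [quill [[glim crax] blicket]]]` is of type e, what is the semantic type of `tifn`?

<e,e>

For [tifn [quill [[glim crax] blicket]]] to have type e with [quill [[glim crax] blicket]] of type e, tifn must be the function: tifn : <e,e>.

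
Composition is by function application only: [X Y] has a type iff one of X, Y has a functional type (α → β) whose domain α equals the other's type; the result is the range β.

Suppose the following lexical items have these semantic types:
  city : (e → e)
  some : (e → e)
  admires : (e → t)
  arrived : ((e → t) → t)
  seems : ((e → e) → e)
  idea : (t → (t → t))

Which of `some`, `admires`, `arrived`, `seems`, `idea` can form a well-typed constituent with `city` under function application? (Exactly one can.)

some : (e → e) — does not combine with city.
admires : (e → t) — does not combine with city.
arrived : ((e → t) → t) — does not combine with city.
seems — combines: seems : ((e → e) → e) takes city : (e → e) as argument, giving e.
idea : (t → (t → t)) — does not combine with city.

seems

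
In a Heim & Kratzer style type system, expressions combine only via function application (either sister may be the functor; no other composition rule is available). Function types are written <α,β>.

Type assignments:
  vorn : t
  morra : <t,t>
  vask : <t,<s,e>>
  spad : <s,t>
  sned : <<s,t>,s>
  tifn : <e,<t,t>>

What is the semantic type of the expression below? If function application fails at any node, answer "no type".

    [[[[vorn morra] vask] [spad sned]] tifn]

[vorn morra]: morra is <t,t>, vorn is t; result t.
[[vorn morra] vask]: vask is <t,<s,e>>, [vorn morra] is t; result <s,e>.
[spad sned]: sned is <<s,t>,s>, spad is <s,t>; result s.
[[[vorn morra] vask] [spad sned]]: [[vorn morra] vask] is <s,e>, [spad sned] is s; result e.
[[[[vorn morra] vask] [spad sned]] tifn]: tifn is <e,<t,t>>, [[[vorn morra] vask] [spad sned]] is e; result <t,t>.

<t,t>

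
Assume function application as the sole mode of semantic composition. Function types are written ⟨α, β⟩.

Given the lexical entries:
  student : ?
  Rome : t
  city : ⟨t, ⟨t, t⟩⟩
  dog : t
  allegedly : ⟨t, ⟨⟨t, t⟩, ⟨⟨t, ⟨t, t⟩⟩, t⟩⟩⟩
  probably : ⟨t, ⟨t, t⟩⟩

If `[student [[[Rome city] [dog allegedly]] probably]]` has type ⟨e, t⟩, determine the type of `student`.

⟨t, ⟨e, t⟩⟩

For [student [[[Rome city] [dog allegedly]] probably]] to have type ⟨e, t⟩ with [[[Rome city] [dog allegedly]] probably] of type t, student must be the function: student : ⟨t, ⟨e, t⟩⟩.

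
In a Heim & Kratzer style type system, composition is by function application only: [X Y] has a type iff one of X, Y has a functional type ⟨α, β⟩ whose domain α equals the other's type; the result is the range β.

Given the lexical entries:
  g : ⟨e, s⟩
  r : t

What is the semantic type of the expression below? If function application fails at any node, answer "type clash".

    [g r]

[g r]: ⟨e, s⟩ and t cannot combine by function application — type clash.

type clash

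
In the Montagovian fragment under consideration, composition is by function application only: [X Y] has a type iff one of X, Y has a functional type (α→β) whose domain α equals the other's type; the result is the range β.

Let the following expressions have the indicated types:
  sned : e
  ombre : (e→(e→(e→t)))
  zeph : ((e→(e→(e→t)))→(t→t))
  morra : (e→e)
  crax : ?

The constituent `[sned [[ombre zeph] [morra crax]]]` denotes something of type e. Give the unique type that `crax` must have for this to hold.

((e→e)→((t→t)→(e→e)))

For [sned [[ombre zeph] [morra crax]]] to have type e with sned of type e, [[ombre zeph] [morra crax]] must be the function: [[ombre zeph] [morra crax]] : (e→e).
For [[ombre zeph] [morra crax]] to have type (e→e) with [ombre zeph] of type (t→t), [morra crax] must be the function: [morra crax] : ((t→t)→(e→e)).
For [morra crax] to have type ((t→t)→(e→e)) with morra of type (e→e), crax must be the function: crax : ((e→e)→((t→t)→(e→e))).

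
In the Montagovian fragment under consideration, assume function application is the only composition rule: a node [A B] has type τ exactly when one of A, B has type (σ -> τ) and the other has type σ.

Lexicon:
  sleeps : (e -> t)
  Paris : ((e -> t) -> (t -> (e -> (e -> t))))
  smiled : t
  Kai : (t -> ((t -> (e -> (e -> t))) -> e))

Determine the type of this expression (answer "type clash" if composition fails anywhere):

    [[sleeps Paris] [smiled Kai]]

[sleeps Paris]: Paris is ((e -> t) -> (t -> (e -> (e -> t)))), sleeps is (e -> t); result (t -> (e -> (e -> t))).
[smiled Kai]: Kai is (t -> ((t -> (e -> (e -> t))) -> e)), smiled is t; result ((t -> (e -> (e -> t))) -> e).
[[sleeps Paris] [smiled Kai]]: [smiled Kai] is ((t -> (e -> (e -> t))) -> e), [sleeps Paris] is (t -> (e -> (e -> t))); result e.

e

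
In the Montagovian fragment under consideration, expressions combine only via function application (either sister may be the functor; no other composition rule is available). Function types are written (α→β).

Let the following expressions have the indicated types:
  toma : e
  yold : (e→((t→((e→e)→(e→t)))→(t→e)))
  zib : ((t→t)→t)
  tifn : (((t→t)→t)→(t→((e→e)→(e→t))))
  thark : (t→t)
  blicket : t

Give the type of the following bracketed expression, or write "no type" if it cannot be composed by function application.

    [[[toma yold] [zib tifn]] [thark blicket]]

[toma yold] — yold of type (e→((t→((e→e)→(e→t)))→(t→e))) combines with toma of type e: type ((t→((e→e)→(e→t)))→(t→e)).
[zib tifn] — tifn of type (((t→t)→t)→(t→((e→e)→(e→t)))) combines with zib of type ((t→t)→t): type (t→((e→e)→(e→t))).
[[toma yold] [zib tifn]] — [toma yold] of type ((t→((e→e)→(e→t)))→(t→e)) combines with [zib tifn] of type (t→((e→e)→(e→t))): type (t→e).
[thark blicket] — thark of type (t→t) combines with blicket of type t: type t.
[[[toma yold] [zib tifn]] [thark blicket]] — [[toma yold] [zib tifn]] of type (t→e) combines with [thark blicket] of type t: type e.

e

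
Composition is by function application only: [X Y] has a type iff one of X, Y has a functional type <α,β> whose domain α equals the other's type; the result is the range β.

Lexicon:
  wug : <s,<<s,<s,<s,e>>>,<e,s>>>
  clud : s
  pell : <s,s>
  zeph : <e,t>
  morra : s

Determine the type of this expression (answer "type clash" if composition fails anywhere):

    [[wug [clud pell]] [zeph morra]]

type clash

At [clud pell], pell : <s,s> takes clud : s, giving s.
At [wug [clud pell]], wug : <s,<<s,<s,<s,e>>>,<e,s>>> takes [clud pell] : s, giving <<s,<s,<s,e>>>,<e,s>>.
[zeph morra]: <e,t> with s — neither is a function whose domain matches the other; composition fails here.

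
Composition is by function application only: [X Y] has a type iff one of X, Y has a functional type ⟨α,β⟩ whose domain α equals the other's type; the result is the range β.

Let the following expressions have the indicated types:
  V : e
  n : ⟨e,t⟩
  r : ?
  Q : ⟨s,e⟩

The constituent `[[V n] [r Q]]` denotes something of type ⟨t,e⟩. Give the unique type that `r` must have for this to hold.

⟨⟨s,e⟩,⟨t,⟨t,e⟩⟩⟩

At [[V n] [r Q]] (required: ⟨t,e⟩): [V n] is t, which is not a function with range ⟨t,e⟩; hence [r Q] is the functor — type ⟨t,⟨t,e⟩⟩.
At [r Q] (required: ⟨t,⟨t,e⟩⟩): Q is ⟨s,e⟩, which is not a function with range ⟨t,⟨t,e⟩⟩; hence r is the functor — type ⟨⟨s,e⟩,⟨t,⟨t,e⟩⟩⟩.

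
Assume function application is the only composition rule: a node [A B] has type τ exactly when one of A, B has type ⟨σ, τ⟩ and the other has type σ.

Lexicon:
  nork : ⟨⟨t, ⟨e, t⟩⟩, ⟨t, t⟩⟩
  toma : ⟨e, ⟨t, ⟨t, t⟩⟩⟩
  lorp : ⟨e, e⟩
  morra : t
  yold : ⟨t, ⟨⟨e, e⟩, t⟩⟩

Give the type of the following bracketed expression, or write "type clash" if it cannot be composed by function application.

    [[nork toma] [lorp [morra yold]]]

[nork toma]: ⟨⟨t, ⟨e, t⟩⟩, ⟨t, t⟩⟩ and ⟨e, ⟨t, ⟨t, t⟩⟩⟩ cannot combine by function application — type clash.

type clash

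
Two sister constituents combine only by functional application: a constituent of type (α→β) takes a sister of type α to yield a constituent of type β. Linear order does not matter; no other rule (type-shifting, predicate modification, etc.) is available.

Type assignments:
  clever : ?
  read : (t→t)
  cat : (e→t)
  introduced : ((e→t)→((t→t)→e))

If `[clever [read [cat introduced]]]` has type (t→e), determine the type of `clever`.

(e→(t→e))

For [clever [read [cat introduced]]] to have type (t→e) with [read [cat introduced]] of type e, clever must be the function: clever : (e→(t→e)).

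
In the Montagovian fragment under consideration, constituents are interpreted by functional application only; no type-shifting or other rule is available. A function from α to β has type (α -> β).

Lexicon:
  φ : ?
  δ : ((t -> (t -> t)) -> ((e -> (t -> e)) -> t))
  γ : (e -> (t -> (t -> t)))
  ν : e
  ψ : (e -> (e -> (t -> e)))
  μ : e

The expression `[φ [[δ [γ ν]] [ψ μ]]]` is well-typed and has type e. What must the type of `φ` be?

(t -> e)

[φ [[δ [γ ν]] [ψ μ]]] must have type e. The sister [[δ [γ ν]] [ψ μ]] has type t; that is not a function onto e, so φ must be the functor, of type (t -> e).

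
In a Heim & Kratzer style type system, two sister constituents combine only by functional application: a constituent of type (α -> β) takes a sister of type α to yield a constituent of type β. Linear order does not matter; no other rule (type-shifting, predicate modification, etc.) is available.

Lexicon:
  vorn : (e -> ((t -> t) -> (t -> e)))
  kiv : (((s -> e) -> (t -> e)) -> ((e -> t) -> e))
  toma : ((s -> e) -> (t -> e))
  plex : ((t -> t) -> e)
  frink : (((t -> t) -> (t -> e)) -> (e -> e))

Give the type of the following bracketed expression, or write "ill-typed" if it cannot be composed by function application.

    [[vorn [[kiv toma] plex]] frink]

[kiv toma] — kiv of type (((s -> e) -> (t -> e)) -> ((e -> t) -> e)) combines with toma of type ((s -> e) -> (t -> e)): type ((e -> t) -> e).
At [[kiv toma] plex]: neither ((e -> t) -> e) nor ((t -> t) -> e) can take the other as argument; the node is ill-typed.

ill-typed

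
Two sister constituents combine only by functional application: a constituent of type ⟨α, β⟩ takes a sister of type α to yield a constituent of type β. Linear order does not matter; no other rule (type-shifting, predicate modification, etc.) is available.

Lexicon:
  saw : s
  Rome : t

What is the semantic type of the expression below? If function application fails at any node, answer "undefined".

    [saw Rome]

undefined

[saw Rome]: s and t cannot combine by function application — type clash.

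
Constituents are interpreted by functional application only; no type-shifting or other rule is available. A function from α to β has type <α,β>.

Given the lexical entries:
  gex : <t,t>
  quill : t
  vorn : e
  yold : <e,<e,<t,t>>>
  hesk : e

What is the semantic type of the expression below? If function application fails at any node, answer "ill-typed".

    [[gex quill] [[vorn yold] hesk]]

At [gex quill], gex : <t,t> takes quill : t, giving t.
At [vorn yold], yold : <e,<e,<t,t>>> takes vorn : e, giving <e,<t,t>>.
At [[vorn yold] hesk], [vorn yold] : <e,<t,t>> takes hesk : e, giving <t,t>.
At [[gex quill] [[vorn yold] hesk]], [[vorn yold] hesk] : <t,t> takes [gex quill] : t, giving t.

t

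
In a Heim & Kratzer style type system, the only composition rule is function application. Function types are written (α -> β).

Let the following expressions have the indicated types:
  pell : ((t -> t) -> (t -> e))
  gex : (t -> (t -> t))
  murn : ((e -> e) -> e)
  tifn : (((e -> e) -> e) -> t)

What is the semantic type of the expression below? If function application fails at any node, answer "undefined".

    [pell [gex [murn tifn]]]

(t -> e)

[murn tifn]: tifn is (((e -> e) -> e) -> t), murn is ((e -> e) -> e); result t.
[gex [murn tifn]]: gex is (t -> (t -> t)), [murn tifn] is t; result (t -> t).
[pell [gex [murn tifn]]]: pell is ((t -> t) -> (t -> e)), [gex [murn tifn]] is (t -> t); result (t -> e).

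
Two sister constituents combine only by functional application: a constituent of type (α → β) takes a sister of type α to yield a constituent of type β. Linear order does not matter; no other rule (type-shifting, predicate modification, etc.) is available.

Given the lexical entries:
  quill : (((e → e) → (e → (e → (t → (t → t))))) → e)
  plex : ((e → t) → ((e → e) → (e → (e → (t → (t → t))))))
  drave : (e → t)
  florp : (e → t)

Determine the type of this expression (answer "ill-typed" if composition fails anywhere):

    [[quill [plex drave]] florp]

t

[plex drave]: ((e → t) → ((e → e) → (e → (e → (t → (t → t)))))) applied to (e → t) yields ((e → e) → (e → (e → (t → (t → t))))).
[quill [plex drave]]: (((e → e) → (e → (e → (t → (t → t))))) → e) applied to ((e → e) → (e → (e → (t → (t → t))))) yields e.
[[quill [plex drave]] florp]: (e → t) applied to e yields t.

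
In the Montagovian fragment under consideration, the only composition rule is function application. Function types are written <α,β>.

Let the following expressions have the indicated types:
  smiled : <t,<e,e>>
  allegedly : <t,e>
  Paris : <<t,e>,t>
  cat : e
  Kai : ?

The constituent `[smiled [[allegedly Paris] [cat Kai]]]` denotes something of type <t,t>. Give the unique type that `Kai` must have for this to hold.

At [smiled [[allegedly Paris] [cat Kai]]] (required: <t,t>): smiled is <t,<e,e>>, which is not a function with range <t,t>; hence [[allegedly Paris] [cat Kai]] is the functor — type <<t,<e,e>>,<t,t>>.
At [[allegedly Paris] [cat Kai]] (required: <<t,<e,e>>,<t,t>>): [allegedly Paris] is t, which is not a function with range <<t,<e,e>>,<t,t>>; hence [cat Kai] is the functor — type <t,<<t,<e,e>>,<t,t>>>.
At [cat Kai] (required: <t,<<t,<e,e>>,<t,t>>>): cat is e, which is not a function with range <t,<<t,<e,e>>,<t,t>>>; hence Kai is the functor — type <e,<t,<<t,<e,e>>,<t,t>>>>.

<e,<t,<<t,<e,e>>,<t,t>>>>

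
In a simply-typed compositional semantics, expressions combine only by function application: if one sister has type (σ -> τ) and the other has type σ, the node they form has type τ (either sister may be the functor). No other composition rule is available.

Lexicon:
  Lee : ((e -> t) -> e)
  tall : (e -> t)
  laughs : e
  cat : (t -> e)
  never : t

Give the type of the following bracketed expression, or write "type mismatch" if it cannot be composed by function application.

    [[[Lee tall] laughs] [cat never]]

[Lee tall]: ((e -> t) -> e) applied to (e -> t) yields e.
At [[Lee tall] laughs]: neither e nor e can take the other as argument; the node is ill-typed.

type mismatch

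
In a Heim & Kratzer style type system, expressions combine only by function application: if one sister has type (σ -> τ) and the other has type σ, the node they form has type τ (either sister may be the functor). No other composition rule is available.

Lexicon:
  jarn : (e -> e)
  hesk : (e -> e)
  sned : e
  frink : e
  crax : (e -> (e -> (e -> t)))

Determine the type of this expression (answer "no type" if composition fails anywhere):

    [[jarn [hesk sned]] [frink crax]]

(e -> t)

At [hesk sned], hesk : (e -> e) takes sned : e, giving e.
At [jarn [hesk sned]], jarn : (e -> e) takes [hesk sned] : e, giving e.
At [frink crax], crax : (e -> (e -> (e -> t))) takes frink : e, giving (e -> (e -> t)).
At [[jarn [hesk sned]] [frink crax]], [frink crax] : (e -> (e -> t)) takes [jarn [hesk sned]] : e, giving (e -> t).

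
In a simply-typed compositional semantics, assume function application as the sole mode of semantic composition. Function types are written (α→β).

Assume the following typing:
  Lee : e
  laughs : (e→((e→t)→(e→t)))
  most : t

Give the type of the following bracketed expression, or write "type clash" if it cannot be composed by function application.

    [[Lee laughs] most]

type clash

[Lee laughs] — laughs of type (e→((e→t)→(e→t))) combines with Lee of type e: type ((e→t)→(e→t)).
At [[Lee laughs] most]: neither ((e→t)→(e→t)) nor t can take the other as argument; the node is ill-typed.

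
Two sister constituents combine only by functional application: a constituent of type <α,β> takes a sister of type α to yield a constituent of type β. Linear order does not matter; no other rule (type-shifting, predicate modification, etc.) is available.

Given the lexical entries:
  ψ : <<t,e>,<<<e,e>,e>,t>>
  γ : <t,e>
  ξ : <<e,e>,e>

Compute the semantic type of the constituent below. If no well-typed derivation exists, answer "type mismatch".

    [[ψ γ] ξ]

t

[ψ γ] — ψ of type <<t,e>,<<<e,e>,e>,t>> combines with γ of type <t,e>: type <<<e,e>,e>,t>.
[[ψ γ] ξ] — [ψ γ] of type <<<e,e>,e>,t> combines with ξ of type <<e,e>,e>: type t.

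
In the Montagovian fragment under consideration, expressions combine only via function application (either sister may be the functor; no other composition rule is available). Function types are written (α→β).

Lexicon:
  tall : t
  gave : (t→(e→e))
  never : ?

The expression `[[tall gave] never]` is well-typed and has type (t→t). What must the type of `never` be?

((e→e)→(t→t))

At [[tall gave] never] (required: (t→t)): [tall gave] is (e→e), which is not a function with range (t→t); hence never is the functor — type ((e→e)→(t→t)).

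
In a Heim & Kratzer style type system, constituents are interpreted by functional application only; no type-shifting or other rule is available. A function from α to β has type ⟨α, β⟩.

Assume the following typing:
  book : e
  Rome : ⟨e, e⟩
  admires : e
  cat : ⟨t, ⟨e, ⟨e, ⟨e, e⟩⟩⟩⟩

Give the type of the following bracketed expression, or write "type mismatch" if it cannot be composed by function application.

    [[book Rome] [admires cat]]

[book Rome]: ⟨e, e⟩ applied to e yields e.
At [admires cat]: neither e nor ⟨t, ⟨e, ⟨e, ⟨e, e⟩⟩⟩⟩ can take the other as argument; the node is ill-typed.

type mismatch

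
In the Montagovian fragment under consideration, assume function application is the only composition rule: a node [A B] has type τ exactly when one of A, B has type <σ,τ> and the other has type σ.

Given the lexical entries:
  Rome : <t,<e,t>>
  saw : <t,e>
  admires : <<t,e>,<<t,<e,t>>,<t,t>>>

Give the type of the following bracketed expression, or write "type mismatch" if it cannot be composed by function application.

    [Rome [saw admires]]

[saw admires] — admires of type <<t,e>,<<t,<e,t>>,<t,t>>> combines with saw of type <t,e>: type <<t,<e,t>>,<t,t>>.
[Rome [saw admires]] — [saw admires] of type <<t,<e,t>>,<t,t>> combines with Rome of type <t,<e,t>>: type <t,t>.

<t,t>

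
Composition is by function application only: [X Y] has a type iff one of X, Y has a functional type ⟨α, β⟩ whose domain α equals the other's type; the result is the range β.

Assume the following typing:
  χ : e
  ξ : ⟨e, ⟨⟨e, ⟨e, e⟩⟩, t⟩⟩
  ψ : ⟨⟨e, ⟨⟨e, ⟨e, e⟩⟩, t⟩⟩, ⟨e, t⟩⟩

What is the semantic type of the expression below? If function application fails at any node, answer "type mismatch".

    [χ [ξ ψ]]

t

[ξ ψ]: functor ψ : ⟨⟨e, ⟨⟨e, ⟨e, e⟩⟩, t⟩⟩, ⟨e, t⟩⟩, argument ξ : ⟨e, ⟨⟨e, ⟨e, e⟩⟩, t⟩⟩; result ⟨e, t⟩.
[χ [ξ ψ]]: functor [ξ ψ] : ⟨e, t⟩, argument χ : e; result t.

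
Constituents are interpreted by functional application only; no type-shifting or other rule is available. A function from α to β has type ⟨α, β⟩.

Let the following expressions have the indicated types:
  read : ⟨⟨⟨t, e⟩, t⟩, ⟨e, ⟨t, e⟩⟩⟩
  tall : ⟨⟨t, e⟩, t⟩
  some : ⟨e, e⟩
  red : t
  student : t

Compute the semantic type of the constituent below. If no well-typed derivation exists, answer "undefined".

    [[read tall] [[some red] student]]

[read tall]: ⟨⟨⟨t, e⟩, t⟩, ⟨e, ⟨t, e⟩⟩⟩ applied to ⟨⟨t, e⟩, t⟩ yields ⟨e, ⟨t, e⟩⟩.
[some red]: ⟨e, e⟩ with t — neither is a function whose domain matches the other; composition fails here.

undefined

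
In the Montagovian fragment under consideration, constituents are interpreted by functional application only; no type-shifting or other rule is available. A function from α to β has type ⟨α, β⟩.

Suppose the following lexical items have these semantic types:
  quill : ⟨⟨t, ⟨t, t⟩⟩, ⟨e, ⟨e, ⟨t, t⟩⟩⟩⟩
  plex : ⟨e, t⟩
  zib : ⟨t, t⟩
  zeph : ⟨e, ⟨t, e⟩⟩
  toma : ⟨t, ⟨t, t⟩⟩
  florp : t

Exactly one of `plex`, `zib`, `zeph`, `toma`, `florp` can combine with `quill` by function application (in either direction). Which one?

toma

plex : ⟨e, t⟩ — quill needs ⟨t, ⟨t, t⟩⟩; plex needs e; neither fits.
zib : ⟨t, t⟩ — quill needs ⟨t, ⟨t, t⟩⟩; zib needs t; neither fits.
zeph : ⟨e, ⟨t, e⟩⟩ — quill needs ⟨t, ⟨t, t⟩⟩; zeph needs e; neither fits.
toma — combines: quill : ⟨⟨t, ⟨t, t⟩⟩, ⟨e, ⟨e, ⟨t, t⟩⟩⟩⟩ takes toma : ⟨t, ⟨t, t⟩⟩ as argument, giving ⟨e, ⟨e, ⟨t, t⟩⟩⟩.
florp : t — quill needs ⟨t, ⟨t, t⟩⟩; florp needs nothing (atomic); neither fits.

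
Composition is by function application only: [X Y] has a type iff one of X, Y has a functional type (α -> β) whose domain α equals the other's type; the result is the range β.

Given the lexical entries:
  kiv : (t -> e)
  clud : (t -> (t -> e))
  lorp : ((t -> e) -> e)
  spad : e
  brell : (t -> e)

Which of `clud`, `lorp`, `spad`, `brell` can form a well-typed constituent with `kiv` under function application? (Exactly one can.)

clud : (t -> (t -> e)) — does not combine with kiv.
lorp — combines: lorp : ((t -> e) -> e) takes kiv : (t -> e) as argument, giving e.
spad : e — does not combine with kiv.
brell : (t -> e) — does not combine with kiv.

lorp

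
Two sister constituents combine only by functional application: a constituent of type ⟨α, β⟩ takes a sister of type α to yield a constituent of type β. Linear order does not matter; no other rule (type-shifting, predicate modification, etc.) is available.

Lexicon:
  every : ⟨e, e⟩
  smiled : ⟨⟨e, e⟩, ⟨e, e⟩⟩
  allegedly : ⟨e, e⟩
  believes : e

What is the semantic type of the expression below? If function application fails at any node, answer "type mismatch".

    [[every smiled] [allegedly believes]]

e

[every smiled]: ⟨⟨e, e⟩, ⟨e, e⟩⟩ applied to ⟨e, e⟩ yields ⟨e, e⟩.
[allegedly believes]: ⟨e, e⟩ applied to e yields e.
[[every smiled] [allegedly believes]]: ⟨e, e⟩ applied to e yields e.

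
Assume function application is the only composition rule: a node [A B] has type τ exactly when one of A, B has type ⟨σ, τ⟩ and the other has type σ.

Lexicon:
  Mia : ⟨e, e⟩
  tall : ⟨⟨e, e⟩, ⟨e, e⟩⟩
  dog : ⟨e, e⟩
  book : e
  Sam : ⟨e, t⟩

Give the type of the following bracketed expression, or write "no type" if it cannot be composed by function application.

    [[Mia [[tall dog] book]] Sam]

[tall dog]: functor tall : ⟨⟨e, e⟩, ⟨e, e⟩⟩, argument dog : ⟨e, e⟩; result ⟨e, e⟩.
[[tall dog] book]: functor [tall dog] : ⟨e, e⟩, argument book : e; result e.
[Mia [[tall dog] book]]: functor Mia : ⟨e, e⟩, argument [[tall dog] book] : e; result e.
[[Mia [[tall dog] book]] Sam]: functor Sam : ⟨e, t⟩, argument [Mia [[tall dog] book]] : e; result t.

t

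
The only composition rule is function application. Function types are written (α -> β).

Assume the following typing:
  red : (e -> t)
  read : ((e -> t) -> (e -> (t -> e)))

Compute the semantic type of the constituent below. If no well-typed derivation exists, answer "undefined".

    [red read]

(e -> (t -> e))

[red read]: ((e -> t) -> (e -> (t -> e))) applied to (e -> t) yields (e -> (t -> e)).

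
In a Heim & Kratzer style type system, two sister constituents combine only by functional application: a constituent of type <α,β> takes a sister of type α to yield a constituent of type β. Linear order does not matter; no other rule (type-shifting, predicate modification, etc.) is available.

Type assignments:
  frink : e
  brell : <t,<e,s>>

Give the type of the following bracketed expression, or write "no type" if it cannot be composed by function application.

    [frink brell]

no type

[frink brell]: e with <t,<e,s>> — neither is a function whose domain matches the other; composition fails here.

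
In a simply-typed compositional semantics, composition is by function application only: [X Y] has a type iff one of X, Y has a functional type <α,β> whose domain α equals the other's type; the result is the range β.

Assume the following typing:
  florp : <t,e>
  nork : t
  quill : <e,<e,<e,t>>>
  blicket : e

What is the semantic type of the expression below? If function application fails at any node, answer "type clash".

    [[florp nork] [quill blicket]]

<e,t>

[florp nork] — florp of type <t,e> combines with nork of type t: type e.
[quill blicket] — quill of type <e,<e,<e,t>>> combines with blicket of type e: type <e,<e,t>>.
[[florp nork] [quill blicket]] — [quill blicket] of type <e,<e,t>> combines with [florp nork] of type e: type <e,t>.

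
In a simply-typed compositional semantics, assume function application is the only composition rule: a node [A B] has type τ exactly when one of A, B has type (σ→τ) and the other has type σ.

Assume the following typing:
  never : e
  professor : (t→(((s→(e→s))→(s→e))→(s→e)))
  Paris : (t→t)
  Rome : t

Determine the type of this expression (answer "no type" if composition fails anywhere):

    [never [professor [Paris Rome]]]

[Paris Rome] — Paris of type (t→t) combines with Rome of type t: type t.
[professor [Paris Rome]] — professor of type (t→(((s→(e→s))→(s→e))→(s→e))) combines with [Paris Rome] of type t: type (((s→(e→s))→(s→e))→(s→e)).
At [never [professor [Paris Rome]]]: neither e nor (((s→(e→s))→(s→e))→(s→e)) can take the other as argument; the node is ill-typed.

no type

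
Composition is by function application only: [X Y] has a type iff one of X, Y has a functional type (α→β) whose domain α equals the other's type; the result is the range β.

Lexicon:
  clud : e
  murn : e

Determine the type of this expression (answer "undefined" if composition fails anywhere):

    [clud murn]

[clud murn]: e and e cannot combine by function application — type clash.

undefined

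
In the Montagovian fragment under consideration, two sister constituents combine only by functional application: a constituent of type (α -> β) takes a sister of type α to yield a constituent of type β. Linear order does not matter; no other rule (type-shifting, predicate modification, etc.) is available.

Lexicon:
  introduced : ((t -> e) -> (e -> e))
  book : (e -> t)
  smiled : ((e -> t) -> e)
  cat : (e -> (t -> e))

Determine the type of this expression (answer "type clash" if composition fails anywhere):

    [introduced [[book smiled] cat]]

(e -> e)

[book smiled] — smiled of type ((e -> t) -> e) combines with book of type (e -> t): type e.
[[book smiled] cat] — cat of type (e -> (t -> e)) combines with [book smiled] of type e: type (t -> e).
[introduced [[book smiled] cat]] — introduced of type ((t -> e) -> (e -> e)) combines with [[book smiled] cat] of type (t -> e): type (e -> e).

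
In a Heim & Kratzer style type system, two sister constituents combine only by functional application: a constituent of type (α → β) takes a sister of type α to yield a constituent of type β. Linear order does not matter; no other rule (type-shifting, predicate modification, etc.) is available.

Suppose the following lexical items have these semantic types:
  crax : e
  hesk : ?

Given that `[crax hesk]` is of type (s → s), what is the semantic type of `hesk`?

[crax hesk] is required to be (s → s). crax : e cannot yield (s → s) as functor, so hesk : (e → (s → s)).

(e → (s → s))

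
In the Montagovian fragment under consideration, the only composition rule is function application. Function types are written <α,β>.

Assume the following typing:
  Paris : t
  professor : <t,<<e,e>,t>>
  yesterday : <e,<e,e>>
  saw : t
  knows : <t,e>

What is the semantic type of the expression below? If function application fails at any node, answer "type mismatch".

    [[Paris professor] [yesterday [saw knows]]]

[Paris professor]: professor is <t,<<e,e>,t>>, Paris is t; result <<e,e>,t>.
[saw knows]: knows is <t,e>, saw is t; result e.
[yesterday [saw knows]]: yesterday is <e,<e,e>>, [saw knows] is e; result <e,e>.
[[Paris professor] [yesterday [saw knows]]]: [Paris professor] is <<e,e>,t>, [yesterday [saw knows]] is <e,e>; result t.

t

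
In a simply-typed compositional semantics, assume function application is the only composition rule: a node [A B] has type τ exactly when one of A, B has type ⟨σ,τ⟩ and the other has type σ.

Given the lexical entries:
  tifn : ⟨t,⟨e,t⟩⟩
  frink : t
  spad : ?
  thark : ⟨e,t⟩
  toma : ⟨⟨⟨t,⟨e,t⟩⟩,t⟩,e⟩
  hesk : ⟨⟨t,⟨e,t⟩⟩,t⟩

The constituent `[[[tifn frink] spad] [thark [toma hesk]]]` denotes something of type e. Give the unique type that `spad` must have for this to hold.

⟨⟨e,t⟩,⟨t,e⟩⟩

[[[tifn frink] spad] [thark [toma hesk]]] is required to be e. [thark [toma hesk]] : t cannot yield e as functor, so [[tifn frink] spad] : ⟨t,e⟩.
[[tifn frink] spad] is required to be ⟨t,e⟩. [tifn frink] : ⟨e,t⟩ cannot yield ⟨t,e⟩ as functor, so spad : ⟨⟨e,t⟩,⟨t,e⟩⟩.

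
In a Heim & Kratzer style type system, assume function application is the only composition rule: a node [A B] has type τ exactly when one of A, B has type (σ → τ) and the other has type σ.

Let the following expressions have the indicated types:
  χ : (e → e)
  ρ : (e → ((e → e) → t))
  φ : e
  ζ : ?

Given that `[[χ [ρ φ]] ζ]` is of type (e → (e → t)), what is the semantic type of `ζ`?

(t → (e → (e → t)))

[[χ [ρ φ]] ζ] is required to be (e → (e → t)). [χ [ρ φ]] : t cannot yield (e → (e → t)) as functor, so ζ : (t → (e → (e → t))).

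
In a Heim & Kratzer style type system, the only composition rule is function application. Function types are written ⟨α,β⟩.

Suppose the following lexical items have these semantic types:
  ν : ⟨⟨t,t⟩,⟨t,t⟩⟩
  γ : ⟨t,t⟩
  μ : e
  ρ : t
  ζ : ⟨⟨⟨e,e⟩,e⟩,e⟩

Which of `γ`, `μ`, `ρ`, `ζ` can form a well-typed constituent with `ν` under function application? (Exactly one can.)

γ — combines: ν : ⟨⟨t,t⟩,⟨t,t⟩⟩ takes γ : ⟨t,t⟩ as argument, giving ⟨t,t⟩.
μ : e — neither side's domain matches the other.
ρ : t — neither side's domain matches the other.
ζ : ⟨⟨⟨e,e⟩,e⟩,e⟩ — neither side's domain matches the other.

γ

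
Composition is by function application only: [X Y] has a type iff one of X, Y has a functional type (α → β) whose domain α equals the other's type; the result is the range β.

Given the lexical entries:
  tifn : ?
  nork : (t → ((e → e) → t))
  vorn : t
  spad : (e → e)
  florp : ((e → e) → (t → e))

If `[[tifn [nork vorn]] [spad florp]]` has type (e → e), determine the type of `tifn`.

[[tifn [nork vorn]] [spad florp]] is required to be (e → e). [spad florp] : (t → e) cannot yield (e → e) as functor, so [tifn [nork vorn]] : ((t → e) → (e → e)).
[tifn [nork vorn]] is required to be ((t → e) → (e → e)). [nork vorn] : ((e → e) → t) cannot yield ((t → e) → (e → e)) as functor, so tifn : (((e → e) → t) → ((t → e) → (e → e))).

(((e → e) → t) → ((t → e) → (e → e)))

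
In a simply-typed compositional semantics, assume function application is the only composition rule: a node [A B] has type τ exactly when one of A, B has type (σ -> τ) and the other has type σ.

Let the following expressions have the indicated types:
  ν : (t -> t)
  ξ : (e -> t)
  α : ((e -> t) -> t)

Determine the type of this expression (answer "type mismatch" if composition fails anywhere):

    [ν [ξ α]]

[ξ α] — α of type ((e -> t) -> t) combines with ξ of type (e -> t): type t.
[ν [ξ α]] — ν of type (t -> t) combines with [ξ α] of type t: type t.

t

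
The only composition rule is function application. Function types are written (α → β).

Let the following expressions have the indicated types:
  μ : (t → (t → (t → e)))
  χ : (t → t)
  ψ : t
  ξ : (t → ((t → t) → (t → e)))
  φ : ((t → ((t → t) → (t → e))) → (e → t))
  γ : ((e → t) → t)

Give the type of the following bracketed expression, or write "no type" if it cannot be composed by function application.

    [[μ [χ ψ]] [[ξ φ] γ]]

[χ ψ]: functor χ : (t → t), argument ψ : t; result t.
[μ [χ ψ]]: functor μ : (t → (t → (t → e))), argument [χ ψ] : t; result (t → (t → e)).
[ξ φ]: functor φ : ((t → ((t → t) → (t → e))) → (e → t)), argument ξ : (t → ((t → t) → (t → e))); result (e → t).
[[ξ φ] γ]: functor γ : ((e → t) → t), argument [ξ φ] : (e → t); result t.
[[μ [χ ψ]] [[ξ φ] γ]]: functor [μ [χ ψ]] : (t → (t → e)), argument [[ξ φ] γ] : t; result (t → e).

(t → e)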